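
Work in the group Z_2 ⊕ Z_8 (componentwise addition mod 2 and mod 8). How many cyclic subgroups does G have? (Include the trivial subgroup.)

Each element a generates a cyclic subgroup ⟨a⟩; distinct elements may generate the same one (a cyclic group of order d has φ(d) generators).
Cyclic subgroups by order — order 1: 1; order 2: 3; order 4: 2; order 8: 2.
Total: 8.

8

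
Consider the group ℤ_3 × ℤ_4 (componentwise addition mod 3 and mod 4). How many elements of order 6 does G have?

2

An element (a,b) has order lcm(ord(a), ord(b)); count pairs with lcm equal to 6.
Enumerating gives 2 such elements.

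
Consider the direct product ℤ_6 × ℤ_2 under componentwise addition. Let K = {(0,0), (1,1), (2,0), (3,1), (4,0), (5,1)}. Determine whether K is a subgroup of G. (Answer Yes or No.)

|K| = 6 divides |G| = 12, consistent with Lagrange.
K contains the identity, every element's inverse is in K, and K is closed under +: it is a subgroup.
In fact K = ⟨(1,1)⟩.

Yes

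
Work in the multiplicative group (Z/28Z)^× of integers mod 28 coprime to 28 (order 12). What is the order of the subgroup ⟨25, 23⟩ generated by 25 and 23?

6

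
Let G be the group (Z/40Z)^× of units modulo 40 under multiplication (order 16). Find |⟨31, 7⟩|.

8

|⟨31⟩| = 2 and |⟨7⟩| = 4, so |H| is a multiple of lcm(2, 4) = 4 and divides |G| = 16.
Closing under the operation: H = {1, 7, 9, 17, 23, 31, 33, 39}, so |H| = 8.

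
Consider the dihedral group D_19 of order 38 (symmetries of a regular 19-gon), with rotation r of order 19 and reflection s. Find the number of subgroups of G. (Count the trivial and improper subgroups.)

|G| = 38, so by Lagrange every subgroup order divides 38. Divisors: 1, 2, 19, 38.
Subgroups by order — order 1: 1; order 2: 19; order 19: 1; order 38: 1.
Total: 1 + 19 + 1 + 1 = 22.

22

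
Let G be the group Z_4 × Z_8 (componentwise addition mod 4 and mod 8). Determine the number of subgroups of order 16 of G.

|G| = 32 and 16 | 32, so subgroups of order 16 are possible by Lagrange.
The subgroups of order 16 are: {(0,0), (0,1), (0,2), (0,3), (0,4), (0,5), (0,6), (0,7), (2,0), (2,1), (2,2), (2,3), (2,4), (2,5), (2,6), (2,7)}; {(0,0), (0,2), (0,4), (0,6), (1,0), (1,2), (1,4), (1,6), (2,0), (2,2), (2,4), (2,6), (3,0), (3,2), (3,4), (3,6)}; {(0,0), (0,2), (0,4), (0,6), (1,1), (1,3), (1,5), (1,7), (2,0), (2,2), (2,4), (2,6), (3,1), (3,3), (3,5), (3,7)}.
So G has 3 subgroups of order 16.

3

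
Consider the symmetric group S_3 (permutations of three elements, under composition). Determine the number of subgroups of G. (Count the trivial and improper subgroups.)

|G| = 6, so by Lagrange every subgroup order divides 6. Divisors: 1, 2, 3, 6.
Subgroups by order — order 1: 1; order 2: 3; order 3: 1; order 6: 1.
Total: 1 + 3 + 1 + 1 = 6.

6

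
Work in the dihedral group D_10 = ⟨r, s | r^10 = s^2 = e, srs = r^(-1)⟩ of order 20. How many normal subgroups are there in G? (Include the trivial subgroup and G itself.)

7

G has 22 subgroups. Checking conjugation-invariance by order — order 1: 1/1 normal; order 2: 1/11 normal; order 4: 0/5 normal; order 5: 1/1 normal; order 10: 3/3 normal; order 20: 1/1 normal.
Total normal subgroups: 7.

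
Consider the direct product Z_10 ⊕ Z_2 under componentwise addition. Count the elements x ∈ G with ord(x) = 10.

12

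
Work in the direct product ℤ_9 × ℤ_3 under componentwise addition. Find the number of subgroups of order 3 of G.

4

|G| = 27 and 3 | 27, so subgroups of order 3 are possible by Lagrange.
The subgroups of order 3 are: {(0,0), (0,1), (0,2)}; {(0,0), (3,0), (6,0)}; {(0,0), (3,1), (6,2)}; {(0,0), (3,2), (6,1)}.
So G has 4 subgroups of order 3.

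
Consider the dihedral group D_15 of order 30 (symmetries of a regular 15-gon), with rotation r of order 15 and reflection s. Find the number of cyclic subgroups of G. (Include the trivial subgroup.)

19

Group the elements of G by the cyclic subgroup they generate; each cyclic subgroup of order d accounts for φ(d) elements.
Cyclic subgroups by order — order 1: 1; order 2: 15; order 3: 1; order 5: 1; order 15: 1.
Total: 19.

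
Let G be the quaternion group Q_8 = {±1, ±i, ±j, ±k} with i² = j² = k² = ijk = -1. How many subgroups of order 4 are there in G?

3

|G| = 8 and 4 | 8, so subgroups of order 4 are possible by Lagrange.
The subgroups of order 4 are: {1, -1, i, -i}; {1, -1, j, -j}; {1, -1, k, -k}.
So G has 3 subgroups of order 4.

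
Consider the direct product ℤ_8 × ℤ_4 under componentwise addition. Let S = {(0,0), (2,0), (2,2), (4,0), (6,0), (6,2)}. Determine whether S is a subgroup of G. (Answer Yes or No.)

|S| = 6 does not divide |G| = 32, so by Lagrange S is not a subgroup.

No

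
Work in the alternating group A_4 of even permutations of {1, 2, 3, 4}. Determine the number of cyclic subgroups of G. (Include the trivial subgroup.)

Group the elements of G by the cyclic subgroup they generate; each cyclic subgroup of order d accounts for φ(d) elements.
Cyclic subgroups by order — order 1: 1; order 2: 3; order 3: 4.
Total: 8.

8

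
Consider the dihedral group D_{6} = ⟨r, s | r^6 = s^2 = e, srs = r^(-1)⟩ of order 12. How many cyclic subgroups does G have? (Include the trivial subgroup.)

A cyclic subgroup of order d is generated by each of its φ(d) elements of order d, so the cyclic subgroups of order d number (#elements of order d)/φ(d).
Cyclic subgroups by order — order 1: 1; order 2: 7; order 3: 1; order 6: 1.
Total: 10.

10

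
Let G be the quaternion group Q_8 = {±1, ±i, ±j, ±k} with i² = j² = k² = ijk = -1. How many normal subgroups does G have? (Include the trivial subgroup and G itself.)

6

G has 6 subgroups. Checking conjugation-invariance by order — order 1: 1/1 normal; order 2: 1/1 normal; order 4: 3/3 normal; order 8: 1/1 normal.
Total normal subgroups: 6.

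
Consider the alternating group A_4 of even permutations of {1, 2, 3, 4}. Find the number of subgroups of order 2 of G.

3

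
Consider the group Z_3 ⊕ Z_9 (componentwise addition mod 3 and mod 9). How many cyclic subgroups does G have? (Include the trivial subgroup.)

8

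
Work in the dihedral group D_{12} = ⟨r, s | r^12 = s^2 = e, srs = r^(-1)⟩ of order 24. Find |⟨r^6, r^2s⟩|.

4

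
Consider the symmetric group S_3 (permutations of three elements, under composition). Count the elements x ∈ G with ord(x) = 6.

0

No element of G has order 6 (even though 6 | 6).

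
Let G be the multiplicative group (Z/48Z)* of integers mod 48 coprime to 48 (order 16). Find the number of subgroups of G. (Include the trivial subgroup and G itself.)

|G| = 16, so by Lagrange every subgroup order divides 16. Divisors: 1, 2, 4, 8, 16.
Subgroups by order — order 1: 1; order 2: 7; order 4: 11; order 8: 7; order 16: 1.
Total: 1 + 7 + 11 + 7 + 1 = 27.

27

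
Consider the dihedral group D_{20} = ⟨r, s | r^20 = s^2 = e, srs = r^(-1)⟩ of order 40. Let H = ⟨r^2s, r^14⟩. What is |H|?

|⟨r^2s⟩| = 2 and |⟨r^14⟩| = 10, so |H| is a multiple of lcm(2, 10) = 10 and divides |G| = 40.
Closing under the operation: H = {e, r^2, r^4, r^6, r^8, r^10, r^12, r^14, r^16, r^18, s, r^2s, r^4s, r^6s, r^8s, r^10s, r^12s, r^14s, r^16s, r^18s}, so |H| = 20.

20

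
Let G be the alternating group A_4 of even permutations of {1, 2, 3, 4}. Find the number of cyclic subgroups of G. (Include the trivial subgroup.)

Each element a generates a cyclic subgroup ⟨a⟩; distinct elements may generate the same one (a cyclic group of order d has φ(d) generators).
Cyclic subgroups by order — order 1: 1; order 2: 3; order 3: 4.
Total: 8.

8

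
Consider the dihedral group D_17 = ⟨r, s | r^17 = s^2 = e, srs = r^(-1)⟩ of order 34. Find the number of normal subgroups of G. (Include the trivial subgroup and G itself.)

G has 20 subgroups. Checking conjugation-invariance by order — order 1: 1/1 normal; order 2: 0/17 normal; order 17: 1/1 normal; order 34: 1/1 normal.
Total normal subgroups: 3.

3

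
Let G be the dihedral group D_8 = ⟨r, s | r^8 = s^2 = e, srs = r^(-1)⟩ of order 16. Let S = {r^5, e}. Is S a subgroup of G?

r^5 ∈ S but its inverse r^3 ∉ S, so S is not a subgroup.

No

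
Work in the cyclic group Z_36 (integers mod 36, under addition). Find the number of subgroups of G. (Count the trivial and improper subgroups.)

9

Subgroups of the cyclic group Z_36 correspond bijectively to divisors of 36.
Divisors of 36: 1, 2, 3, 4, 6, 9, 12, 18, 36.
So Z_36 has 9 subgroups.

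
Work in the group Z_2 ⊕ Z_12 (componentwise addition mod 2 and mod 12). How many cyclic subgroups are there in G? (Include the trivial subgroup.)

12

Each element a generates a cyclic subgroup ⟨a⟩; distinct elements may generate the same one (a cyclic group of order d has φ(d) generators).
Cyclic subgroups by order — order 1: 1; order 2: 3; order 3: 1; order 4: 2; order 6: 3; order 12: 2.
Total: 12.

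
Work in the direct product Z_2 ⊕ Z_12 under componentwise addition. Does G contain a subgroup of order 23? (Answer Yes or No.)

No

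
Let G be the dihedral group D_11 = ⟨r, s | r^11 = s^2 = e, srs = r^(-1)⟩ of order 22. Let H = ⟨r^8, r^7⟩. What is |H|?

|⟨r^8⟩| = 11 and |⟨r^7⟩| = 11, so |H| is a multiple of lcm(11, 11) = 11 and divides |G| = 22.
Closing under the operation: H = {e, r, r^2, r^3, r^4, r^5, r^6, r^7, r^8, r^9, r^10}, so |H| = 11.

11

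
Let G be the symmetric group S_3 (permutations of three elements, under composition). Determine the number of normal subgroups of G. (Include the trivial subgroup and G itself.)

G has 6 subgroups. Checking conjugation-invariance by order — order 1: 1/1 normal; order 2: 0/3 normal; order 3: 1/1 normal; order 6: 1/1 normal.
Total normal subgroups: 3.

3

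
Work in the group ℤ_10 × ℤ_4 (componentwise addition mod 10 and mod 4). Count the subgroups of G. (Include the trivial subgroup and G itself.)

16

|G| = 40, so by Lagrange every subgroup order divides 40. Divisors: 1, 2, 4, 5, 8, 10, 20, 40.
Subgroups by order — order 1: 1; order 2: 3; order 4: 3; order 5: 1; order 8: 1; order 10: 3; order 20: 3; order 40: 1.
Total: 1 + 3 + 3 + 1 + 1 + 3 + 3 + 1 = 16.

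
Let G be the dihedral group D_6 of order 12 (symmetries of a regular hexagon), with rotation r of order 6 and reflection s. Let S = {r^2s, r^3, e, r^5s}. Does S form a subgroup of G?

Yes

|S| = 4 divides |G| = 12, consistent with Lagrange.
S contains the identity, every element's inverse is in S, and S is closed under ·: it is a subgroup.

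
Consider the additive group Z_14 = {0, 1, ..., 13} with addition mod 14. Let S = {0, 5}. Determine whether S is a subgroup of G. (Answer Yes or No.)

5 ∈ S but its inverse 9 ∉ S, so S is not a subgroup.

No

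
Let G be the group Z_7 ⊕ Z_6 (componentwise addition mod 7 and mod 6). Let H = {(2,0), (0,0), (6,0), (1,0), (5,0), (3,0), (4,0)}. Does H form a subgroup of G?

|H| = 7 divides |G| = 42, consistent with Lagrange.
H contains the identity, every element's inverse is in H, and H is closed under +: it is a subgroup.
In fact H = ⟨(4,0)⟩.

Yes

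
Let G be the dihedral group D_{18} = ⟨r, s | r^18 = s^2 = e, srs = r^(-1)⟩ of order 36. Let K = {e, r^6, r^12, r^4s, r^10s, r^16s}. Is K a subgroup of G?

|K| = 6 divides |G| = 36, consistent with Lagrange.
K contains the identity, every element's inverse is in K, and K is closed under ·: it is a subgroup.

Yes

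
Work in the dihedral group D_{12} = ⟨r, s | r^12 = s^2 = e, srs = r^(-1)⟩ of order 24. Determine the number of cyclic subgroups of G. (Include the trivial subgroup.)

Group the elements of G by the cyclic subgroup they generate; each cyclic subgroup of order d accounts for φ(d) elements.
Cyclic subgroups by order — order 1: 1; order 2: 13; order 3: 1; order 4: 1; order 6: 1; order 12: 1.
Total: 18.

18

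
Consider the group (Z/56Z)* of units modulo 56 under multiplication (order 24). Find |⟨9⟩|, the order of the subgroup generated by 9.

3

Compute successive powers of 9 mod 56: 9, 25, 1; 9^3 ≡ 1 (mod 56).
So |⟨9⟩| = 3.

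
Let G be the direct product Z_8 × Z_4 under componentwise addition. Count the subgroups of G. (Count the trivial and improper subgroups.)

22

|G| = 32, so by Lagrange every subgroup order divides 32. Divisors: 1, 2, 4, 8, 16, 32.
Subgroups by order — order 1: 1; order 2: 3; order 4: 7; order 8: 7; order 16: 3; order 32: 1.
Total: 1 + 3 + 7 + 7 + 3 + 1 = 22.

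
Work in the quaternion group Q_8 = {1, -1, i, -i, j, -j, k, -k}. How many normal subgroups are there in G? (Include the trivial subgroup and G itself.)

G has 6 subgroups. Checking conjugation-invariance by order — order 1: 1/1 normal; order 2: 1/1 normal; order 4: 3/3 normal; order 8: 1/1 normal.
Total normal subgroups: 6.

6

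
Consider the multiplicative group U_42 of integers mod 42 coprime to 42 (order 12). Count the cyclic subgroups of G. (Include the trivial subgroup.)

Group the elements of G by the cyclic subgroup they generate; each cyclic subgroup of order d accounts for φ(d) elements.
Cyclic subgroups by order — order 1: 1; order 2: 3; order 3: 1; order 6: 3.
Total: 8.

8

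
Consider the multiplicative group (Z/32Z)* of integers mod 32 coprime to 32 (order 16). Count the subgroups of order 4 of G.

|G| = 16 and 4 | 16, so subgroups of order 4 are possible by Lagrange.
The subgroups of order 4 are: {1, 15, 17, 31}; {1, 7, 17, 23}; {1, 9, 17, 25}.
So G has 3 subgroups of order 4.

3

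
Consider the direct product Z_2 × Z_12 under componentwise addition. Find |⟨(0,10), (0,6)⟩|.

|⟨(0,10)⟩| = 6 and |⟨(0,6)⟩| = 2, so |H| is a multiple of lcm(6, 2) = 6 and divides |G| = 24.
Closing under the operation: H = {(0,0), (0,2), (0,4), (0,6), (0,8), (0,10)}, so |H| = 6.

6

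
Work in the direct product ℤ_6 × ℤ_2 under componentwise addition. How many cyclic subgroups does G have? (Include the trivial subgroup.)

8

Group the elements of G by the cyclic subgroup they generate; each cyclic subgroup of order d accounts for φ(d) elements.
Cyclic subgroups by order — order 1: 1; order 2: 3; order 3: 1; order 6: 3.
Total: 8.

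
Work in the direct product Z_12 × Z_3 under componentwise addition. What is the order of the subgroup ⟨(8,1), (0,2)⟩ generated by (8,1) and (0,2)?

9

|⟨(8,1)⟩| = 3 and |⟨(0,2)⟩| = 3, so |H| is a multiple of lcm(3, 3) = 3 and divides |G| = 36.
Closing under the operation: H = {(0,0), (0,1), (0,2), (4,0), (4,1), (4,2), (8,0), (8,1), (8,2)}, so |H| = 9.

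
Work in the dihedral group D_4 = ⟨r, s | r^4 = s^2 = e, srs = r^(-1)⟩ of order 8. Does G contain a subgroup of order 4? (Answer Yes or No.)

Yes

4 | 8. A subgroup of order 4 is {e, r, r^2, r^3}.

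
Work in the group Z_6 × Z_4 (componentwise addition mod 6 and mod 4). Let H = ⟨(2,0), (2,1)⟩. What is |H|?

|⟨(2,0)⟩| = 3 and |⟨(2,1)⟩| = 12, so |H| is a multiple of lcm(3, 12) = 12 and divides |G| = 24.
Closing under the operation: H = {(0,0), (0,1), (0,2), (0,3), (2,0), (2,1), (2,2), (2,3), (4,0), (4,1), (4,2), (4,3)}, so |H| = 12.

12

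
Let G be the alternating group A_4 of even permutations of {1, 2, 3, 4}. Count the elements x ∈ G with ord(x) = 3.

8

The elements of order 3 are: (2 3 4), (2 4 3), (1 2 3), (1 2 4), (1 3 2), (1 3 4), (1 4 2), (1 4 3).
That's 8.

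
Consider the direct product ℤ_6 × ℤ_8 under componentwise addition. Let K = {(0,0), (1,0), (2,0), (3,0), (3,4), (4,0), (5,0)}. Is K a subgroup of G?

No

|K| = 7 does not divide |G| = 48, so by Lagrange K is not a subgroup.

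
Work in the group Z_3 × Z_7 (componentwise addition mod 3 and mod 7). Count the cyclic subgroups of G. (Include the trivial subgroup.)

4

A cyclic subgroup of order d is generated by each of its φ(d) elements of order d, so the cyclic subgroups of order d number (#elements of order d)/φ(d).
Cyclic subgroups by order — order 1: 1; order 3: 1; order 7: 1; order 21: 1.
Total: 4.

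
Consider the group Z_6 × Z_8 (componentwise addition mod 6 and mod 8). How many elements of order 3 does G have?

2

An element (a,b) has order lcm(ord(a), ord(b)); count pairs with lcm equal to 3.
Enumerating gives 2 such elements.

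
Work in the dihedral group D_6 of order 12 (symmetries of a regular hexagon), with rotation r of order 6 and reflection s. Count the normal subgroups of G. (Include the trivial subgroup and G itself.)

7

G has 16 subgroups. Checking conjugation-invariance by order — order 1: 1/1 normal; order 2: 1/7 normal; order 3: 1/1 normal; order 4: 0/3 normal; order 6: 3/3 normal; order 12: 1/1 normal.
Total normal subgroups: 7.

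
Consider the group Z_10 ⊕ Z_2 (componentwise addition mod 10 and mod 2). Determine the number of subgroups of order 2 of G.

|G| = 20 and 2 | 20, so subgroups of order 2 are possible by Lagrange.
The subgroups of order 2 are: {(0,0), (0,1)}; {(0,0), (5,0)}; {(0,0), (5,1)}.
So G has 3 subgroups of order 2.

3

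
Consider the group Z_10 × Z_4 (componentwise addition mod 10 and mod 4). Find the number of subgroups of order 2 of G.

|G| = 40 and 2 | 40, so subgroups of order 2 are possible by Lagrange.
The subgroups of order 2 are: {(0,0), (0,2)}; {(0,0), (5,0)}; {(0,0), (5,2)}.
So G has 3 subgroups of order 2.

3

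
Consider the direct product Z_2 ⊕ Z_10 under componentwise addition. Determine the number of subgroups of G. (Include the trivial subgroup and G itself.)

10

|G| = 20, so by Lagrange every subgroup order divides 20. Divisors: 1, 2, 4, 5, 10, 20.
Subgroups by order — order 1: 1; order 2: 3; order 4: 1; order 5: 1; order 10: 3; order 20: 1.
Total: 1 + 3 + 1 + 1 + 3 + 1 = 10.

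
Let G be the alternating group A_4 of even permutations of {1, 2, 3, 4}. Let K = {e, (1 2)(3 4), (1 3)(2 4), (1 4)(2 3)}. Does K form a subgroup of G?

Yes

|K| = 4 divides |G| = 12, consistent with Lagrange.
K contains the identity, every element's inverse is in K, and K is closed under ∘: it is a subgroup.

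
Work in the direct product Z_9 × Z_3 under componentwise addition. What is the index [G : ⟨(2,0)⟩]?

3

|⟨(2,0)⟩| = 9 and |G| = 27.
By Lagrange, [G : H] = |G|/|H| = 27/9 = 3.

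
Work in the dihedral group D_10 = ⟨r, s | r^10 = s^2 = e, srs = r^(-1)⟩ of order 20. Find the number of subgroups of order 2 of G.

11

|G| = 20 and 2 | 20, so subgroups of order 2 are possible by Lagrange.
The subgroups of order 2 are: {e, r^2s}; {e, r^3s}; {e, r^4s}; {e, r^5}; … (11 in all).
So G has 11 subgroups of order 2.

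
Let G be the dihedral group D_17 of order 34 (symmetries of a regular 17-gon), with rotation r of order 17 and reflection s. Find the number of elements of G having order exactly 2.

Enumerating element orders in G gives 17 elements of order 2.

17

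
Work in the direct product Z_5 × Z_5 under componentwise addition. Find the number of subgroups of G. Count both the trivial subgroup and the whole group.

8

|G| = 25, so by Lagrange every subgroup order divides 25. Divisors: 1, 5, 25.
Subgroups by order — order 1: 1; order 5: 6; order 25: 1.
Total: 1 + 6 + 1 = 8.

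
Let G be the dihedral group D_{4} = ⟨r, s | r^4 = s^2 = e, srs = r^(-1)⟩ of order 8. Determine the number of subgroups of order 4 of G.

3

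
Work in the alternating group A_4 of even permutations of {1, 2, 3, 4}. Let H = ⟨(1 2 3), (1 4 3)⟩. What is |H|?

|⟨(1 2 3)⟩| = 3 and |⟨(1 4 3)⟩| = 3, so |H| is a multiple of lcm(3, 3) = 3 and divides |G| = 12.
Closing {(1 2 3), (1 4 3)} under the group operation gives all of G, so |H| = 12.

12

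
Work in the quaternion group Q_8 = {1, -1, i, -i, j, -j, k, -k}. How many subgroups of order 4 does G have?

|G| = 8 and 4 | 8, so subgroups of order 4 are possible by Lagrange.
The subgroups of order 4 are: {1, -1, i, -i}; {1, -1, j, -j}; {1, -1, k, -k}.
So G has 3 subgroups of order 4.

3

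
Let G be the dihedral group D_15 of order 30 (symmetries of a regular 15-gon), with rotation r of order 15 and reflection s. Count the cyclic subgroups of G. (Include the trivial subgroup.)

19

Group the elements of G by the cyclic subgroup they generate; each cyclic subgroup of order d accounts for φ(d) elements.
Cyclic subgroups by order — order 1: 1; order 2: 15; order 3: 1; order 5: 1; order 15: 1.
Total: 19.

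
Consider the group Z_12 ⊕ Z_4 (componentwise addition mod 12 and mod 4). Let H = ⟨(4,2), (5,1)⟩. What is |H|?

|⟨(4,2)⟩| = 6 and |⟨(5,1)⟩| = 12, so |H| is a multiple of lcm(6, 12) = 12 and divides |G| = 48.
Closing under the operation: H = {(0,0), (0,2), (1,1), (1,3), (2,0), (2,2), (3,1), (3,3), (4,0), (4,2), (5,1), (5,3), (6,0), (6,2), (7,1), (7,3), (8,0), (8,2), (9,1), (9,3), (10,0), (10,2), (11,1), (11,3)}, so |H| = 24.

24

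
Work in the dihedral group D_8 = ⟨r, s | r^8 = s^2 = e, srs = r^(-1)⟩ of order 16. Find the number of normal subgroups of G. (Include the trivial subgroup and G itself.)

G has 19 subgroups. Checking conjugation-invariance by order — order 1: 1/1 normal; order 2: 1/9 normal; order 4: 1/5 normal; order 8: 3/3 normal; order 16: 1/1 normal.
Total normal subgroups: 7.

7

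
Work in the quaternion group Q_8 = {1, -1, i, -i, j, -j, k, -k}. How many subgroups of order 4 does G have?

3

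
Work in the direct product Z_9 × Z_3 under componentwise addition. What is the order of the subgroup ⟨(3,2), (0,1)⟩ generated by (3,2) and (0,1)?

9

|⟨(3,2)⟩| = 3 and |⟨(0,1)⟩| = 3, so |H| is a multiple of lcm(3, 3) = 3 and divides |G| = 27.
Closing under the operation: H = {(0,0), (0,1), (0,2), (3,0), (3,1), (3,2), (6,0), (6,1), (6,2)}, so |H| = 9.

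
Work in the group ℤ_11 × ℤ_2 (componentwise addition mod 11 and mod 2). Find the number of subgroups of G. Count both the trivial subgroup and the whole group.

4

|G| = 22, so by Lagrange every subgroup order divides 22. Divisors: 1, 2, 11, 22.
Subgroups by order — order 1: 1; order 2: 1; order 11: 1; order 22: 1.
Total: 1 + 1 + 1 + 1 = 4.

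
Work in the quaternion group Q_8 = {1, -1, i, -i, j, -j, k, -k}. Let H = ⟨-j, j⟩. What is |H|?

|⟨-j⟩| = 4 and |⟨j⟩| = 4, so |H| is a multiple of lcm(4, 4) = 4 and divides |G| = 8.
Closing under the operation: H = {1, -1, j, -j}, so |H| = 4.

4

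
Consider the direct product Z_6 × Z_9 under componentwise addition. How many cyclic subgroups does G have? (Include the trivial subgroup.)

16

Group the elements of G by the cyclic subgroup they generate; each cyclic subgroup of order d accounts for φ(d) elements.
Cyclic subgroups by order — order 1: 1; order 2: 1; order 3: 4; order 6: 4; order 9: 3; order 18: 3.
Total: 16.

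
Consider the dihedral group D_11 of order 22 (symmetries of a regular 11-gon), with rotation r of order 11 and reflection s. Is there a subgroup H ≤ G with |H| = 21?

No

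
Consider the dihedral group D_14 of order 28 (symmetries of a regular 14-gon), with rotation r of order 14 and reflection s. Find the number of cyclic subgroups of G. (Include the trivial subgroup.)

18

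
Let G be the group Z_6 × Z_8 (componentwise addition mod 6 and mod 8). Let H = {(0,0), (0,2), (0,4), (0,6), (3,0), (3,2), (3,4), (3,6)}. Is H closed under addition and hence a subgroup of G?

|H| = 8 divides |G| = 48, consistent with Lagrange.
H contains the identity, every element's inverse is in H, and H is closed under +: it is a subgroup.

Yes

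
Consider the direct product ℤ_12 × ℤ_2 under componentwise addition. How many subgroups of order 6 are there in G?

|G| = 24 and 6 | 24, so subgroups of order 6 are possible by Lagrange.
The subgroups of order 6 are: {(0,0), (0,1), (4,0), (4,1), (8,0), (8,1)}; {(0,0), (2,0), (4,0), (6,0), (8,0), (10,0)}; {(0,0), (2,1), (4,0), (6,1), (8,0), (10,1)}.
So G has 3 subgroups of order 6.

3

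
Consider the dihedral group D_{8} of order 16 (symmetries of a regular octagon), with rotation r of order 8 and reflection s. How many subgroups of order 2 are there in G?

|G| = 16 and 2 | 16, so subgroups of order 2 are possible by Lagrange.
The subgroups of order 2 are: {e, r^2s}; {e, r^3s}; {e, r^4}; {e, r^4s}; … (9 in all).
So G has 9 subgroups of order 2.

9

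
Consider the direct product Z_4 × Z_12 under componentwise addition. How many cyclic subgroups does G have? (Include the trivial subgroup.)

Group the elements of G by the cyclic subgroup they generate; each cyclic subgroup of order d accounts for φ(d) elements.
Cyclic subgroups by order — order 1: 1; order 2: 3; order 3: 1; order 4: 6; order 6: 3; order 12: 6.
Total: 20.

20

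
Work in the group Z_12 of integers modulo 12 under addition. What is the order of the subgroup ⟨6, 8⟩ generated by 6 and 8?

|⟨6⟩| = 2 and |⟨8⟩| = 3, so |H| is a multiple of lcm(2, 3) = 6 and divides |G| = 12.
Closing under the operation: H = {0, 2, 4, 6, 8, 10}, so |H| = 6.

6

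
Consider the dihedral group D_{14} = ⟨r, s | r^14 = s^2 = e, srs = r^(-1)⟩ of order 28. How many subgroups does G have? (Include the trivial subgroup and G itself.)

|G| = 28, so by Lagrange every subgroup order divides 28. Divisors: 1, 2, 4, 7, 14, 28.
Subgroups by order — order 1: 1; order 2: 15; order 4: 7; order 7: 1; order 14: 3; order 28: 1.
Total: 1 + 15 + 7 + 1 + 3 + 1 = 28.

28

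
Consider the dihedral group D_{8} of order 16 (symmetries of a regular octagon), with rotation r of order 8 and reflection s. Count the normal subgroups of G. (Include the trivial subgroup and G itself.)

7

G has 19 subgroups. Checking conjugation-invariance by order — order 1: 1/1 normal; order 2: 1/9 normal; order 4: 1/5 normal; order 8: 3/3 normal; order 16: 1/1 normal.
Total normal subgroups: 7.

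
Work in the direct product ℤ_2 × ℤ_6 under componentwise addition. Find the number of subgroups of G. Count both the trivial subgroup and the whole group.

10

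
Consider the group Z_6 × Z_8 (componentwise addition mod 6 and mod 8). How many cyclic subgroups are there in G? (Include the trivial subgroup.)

A cyclic subgroup of order d is generated by each of its φ(d) elements of order d, so the cyclic subgroups of order d number (#elements of order d)/φ(d).
Cyclic subgroups by order — order 1: 1; order 2: 3; order 3: 1; order 4: 2; order 6: 3; order 8: 2; order 12: 2; order 24: 2.
Total: 16.

16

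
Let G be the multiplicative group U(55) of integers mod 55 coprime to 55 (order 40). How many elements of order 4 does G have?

The elements of order 4 are: 12, 23, 32, 43.
That's 4.

4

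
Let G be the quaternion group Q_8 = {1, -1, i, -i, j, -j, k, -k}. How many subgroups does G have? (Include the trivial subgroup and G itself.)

6

|G| = 8, so by Lagrange every subgroup order divides 8. Divisors: 1, 2, 4, 8.
Subgroups by order — order 1: 1; order 2: 1; order 4: 3; order 8: 1.
Total: 1 + 1 + 3 + 1 = 6.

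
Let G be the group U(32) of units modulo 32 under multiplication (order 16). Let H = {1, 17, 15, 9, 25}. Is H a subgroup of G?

|H| = 5 does not divide |G| = 16, so by Lagrange H is not a subgroup.

No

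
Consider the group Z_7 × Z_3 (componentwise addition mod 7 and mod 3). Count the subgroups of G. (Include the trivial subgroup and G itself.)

|G| = 21, so by Lagrange every subgroup order divides 21. Divisors: 1, 3, 7, 21.
Subgroups by order — order 1: 1; order 3: 1; order 7: 1; order 21: 1.
Total: 1 + 1 + 1 + 1 = 4.

4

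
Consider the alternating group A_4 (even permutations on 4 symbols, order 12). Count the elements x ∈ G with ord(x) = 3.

8

The elements of order 3 are: (2 3 4), (2 4 3), (1 2 3), (1 2 4), (1 3 2), (1 3 4), (1 4 2), (1 4 3).
That's 8.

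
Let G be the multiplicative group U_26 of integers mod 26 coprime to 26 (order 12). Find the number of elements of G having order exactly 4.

2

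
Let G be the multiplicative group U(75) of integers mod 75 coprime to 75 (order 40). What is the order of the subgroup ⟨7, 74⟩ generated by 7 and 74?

|⟨7⟩| = 4 and |⟨74⟩| = 2, so |H| is a multiple of lcm(4, 2) = 4 and divides |G| = 40.
Closing under the operation: H = {1, 7, 26, 32, 43, 49, 68, 74}, so |H| = 8.

8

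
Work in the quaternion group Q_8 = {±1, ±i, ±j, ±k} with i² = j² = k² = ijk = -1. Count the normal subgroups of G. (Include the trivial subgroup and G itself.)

6

G has 6 subgroups. Checking conjugation-invariance by order — order 1: 1/1 normal; order 2: 1/1 normal; order 4: 3/3 normal; order 8: 1/1 normal.
Total normal subgroups: 6.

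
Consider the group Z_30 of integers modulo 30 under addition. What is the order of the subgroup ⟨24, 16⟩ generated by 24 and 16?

|⟨24⟩| = 5 and |⟨16⟩| = 15, so |H| is a multiple of lcm(5, 15) = 15 and divides |G| = 30.
Closing under the operation: H = {0, 2, 4, 6, 8, 10, 12, 14, 16, 18, 20, 22, 24, 26, 28}, so |H| = 15.

15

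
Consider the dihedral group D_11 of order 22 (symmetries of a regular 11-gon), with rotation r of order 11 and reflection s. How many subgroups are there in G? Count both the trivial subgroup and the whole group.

|G| = 22, so by Lagrange every subgroup order divides 22. Divisors: 1, 2, 11, 22.
Subgroups by order — order 1: 1; order 2: 11; order 11: 1; order 22: 1.
Total: 1 + 11 + 1 + 1 = 14.

14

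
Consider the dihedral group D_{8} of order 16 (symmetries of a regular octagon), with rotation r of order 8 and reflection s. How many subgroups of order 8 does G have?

|G| = 16 and 8 | 16, so subgroups of order 8 are possible by Lagrange.
The subgroups of order 8 are: {e, r, r^2, r^3, r^4, r^5, r^6, r^7}; {e, r^2, r^4, r^6, s, r^2s, r^4s, r^6s}; {e, r^2, r^4, r^6, rs, r^3s, r^5s, r^7s}.
So G has 3 subgroups of order 8.

3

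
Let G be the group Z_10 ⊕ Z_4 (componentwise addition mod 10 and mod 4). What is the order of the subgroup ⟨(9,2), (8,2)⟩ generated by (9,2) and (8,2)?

20

|⟨(9,2)⟩| = 10 and |⟨(8,2)⟩| = 10, so |H| is a multiple of lcm(10, 10) = 10 and divides |G| = 40.
Closing under the operation: H = {(0,0), (0,2), (1,0), (1,2), (2,0), (2,2), (3,0), (3,2), (4,0), (4,2), (5,0), (5,2), (6,0), (6,2), (7,0), (7,2), (8,0), (8,2), (9,0), (9,2)}, so |H| = 20.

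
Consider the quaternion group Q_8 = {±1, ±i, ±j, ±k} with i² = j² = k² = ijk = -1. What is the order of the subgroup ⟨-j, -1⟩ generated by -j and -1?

4

|⟨-j⟩| = 4 and |⟨-1⟩| = 2, so |H| is a multiple of lcm(4, 2) = 4 and divides |G| = 8.
Closing under the operation: H = {1, -1, j, -j}, so |H| = 4.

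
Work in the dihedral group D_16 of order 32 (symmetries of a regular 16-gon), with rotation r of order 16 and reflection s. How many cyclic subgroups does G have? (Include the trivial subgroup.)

21

Each element a generates a cyclic subgroup ⟨a⟩; distinct elements may generate the same one (a cyclic group of order d has φ(d) generators).
Cyclic subgroups by order — order 1: 1; order 2: 17; order 4: 1; order 8: 1; order 16: 1.
Total: 21.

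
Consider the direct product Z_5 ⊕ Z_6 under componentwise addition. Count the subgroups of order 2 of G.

1

|G| = 30 and 2 | 30, so subgroups of order 2 are possible by Lagrange.
The subgroups of order 2 are: {(0,0), (0,3)}.
So G has 1 subgroup of order 2.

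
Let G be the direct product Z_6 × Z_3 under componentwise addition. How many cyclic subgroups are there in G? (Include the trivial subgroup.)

Each element a generates a cyclic subgroup ⟨a⟩; distinct elements may generate the same one (a cyclic group of order d has φ(d) generators).
Cyclic subgroups by order — order 1: 1; order 2: 1; order 3: 4; order 6: 4.
Total: 10.

10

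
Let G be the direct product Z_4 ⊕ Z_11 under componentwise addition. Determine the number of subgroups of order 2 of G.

1

|G| = 44 and 2 | 44, so subgroups of order 2 are possible by Lagrange.
The subgroups of order 2 are: {(0,0), (2,0)}.
So G has 1 subgroup of order 2.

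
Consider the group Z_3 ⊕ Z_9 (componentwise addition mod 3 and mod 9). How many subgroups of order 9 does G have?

|G| = 27 and 9 | 27, so subgroups of order 9 are possible by Lagrange.
The subgroups of order 9 are: {(0,0), (0,1), (0,2), (0,3), (0,4), (0,5), (0,6), (0,7), (0,8)}; {(0,0), (0,3), (0,6), (1,0), (1,3), (1,6), (2,0), (2,3), (2,6)}; {(0,0), (0,3), (0,6), (1,1), (1,4), (1,7), (2,2), (2,5), (2,8)}; {(0,0), (0,3), (0,6), (1,2), (1,5), (1,8), (2,1), (2,4), (2,7)}.
So G has 4 subgroups of order 9.

4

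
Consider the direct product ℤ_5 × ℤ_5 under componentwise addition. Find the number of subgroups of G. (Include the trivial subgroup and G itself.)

|G| = 25, so by Lagrange every subgroup order divides 25. Divisors: 1, 5, 25.
Subgroups by order — order 1: 1; order 5: 6; order 25: 1.
Total: 1 + 6 + 1 = 8.

8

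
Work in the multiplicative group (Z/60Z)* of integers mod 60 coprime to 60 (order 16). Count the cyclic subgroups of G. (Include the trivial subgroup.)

Each element a generates a cyclic subgroup ⟨a⟩; distinct elements may generate the same one (a cyclic group of order d has φ(d) generators).
Cyclic subgroups by order — order 1: 1; order 2: 7; order 4: 4.
Total: 12.

12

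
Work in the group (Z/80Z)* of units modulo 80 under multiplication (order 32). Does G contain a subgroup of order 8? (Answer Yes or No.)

Yes

8 | 32. A subgroup of order 8 is {1, 9, 11, 19, 41, 49, 51, 59}.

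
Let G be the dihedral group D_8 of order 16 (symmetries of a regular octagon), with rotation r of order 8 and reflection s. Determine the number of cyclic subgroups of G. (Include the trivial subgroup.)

12

Each element a generates a cyclic subgroup ⟨a⟩; distinct elements may generate the same one (a cyclic group of order d has φ(d) generators).
Cyclic subgroups by order — order 1: 1; order 2: 9; order 4: 1; order 8: 1.
Total: 12.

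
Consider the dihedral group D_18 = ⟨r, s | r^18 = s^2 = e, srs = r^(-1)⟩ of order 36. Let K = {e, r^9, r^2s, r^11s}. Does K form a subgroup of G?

|K| = 4 divides |G| = 36, consistent with Lagrange.
K contains the identity, every element's inverse is in K, and K is closed under ·: it is a subgroup.

Yes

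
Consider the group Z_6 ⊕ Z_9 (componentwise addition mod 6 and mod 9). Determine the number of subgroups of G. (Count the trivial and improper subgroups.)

20

|G| = 54, so by Lagrange every subgroup order divides 54. Divisors: 1, 2, 3, 6, 9, 18, 27, 54.
Subgroups by order — order 1: 1; order 2: 1; order 3: 4; order 6: 4; order 9: 4; order 18: 4; order 27: 1; order 54: 1.
Total: 1 + 1 + 4 + 4 + 4 + 4 + 1 + 1 = 20.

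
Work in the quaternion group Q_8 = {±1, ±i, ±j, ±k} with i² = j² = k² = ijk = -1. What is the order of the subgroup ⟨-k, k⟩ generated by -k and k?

4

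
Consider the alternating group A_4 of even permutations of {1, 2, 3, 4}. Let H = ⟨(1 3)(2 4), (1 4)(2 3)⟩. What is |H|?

|⟨(1 3)(2 4)⟩| = 2 and |⟨(1 4)(2 3)⟩| = 2, so |H| is a multiple of lcm(2, 2) = 2 and divides |G| = 12.
Closing under the operation: H = {e, (1 2)(3 4), (1 3)(2 4), (1 4)(2 3)}, so |H| = 4.

4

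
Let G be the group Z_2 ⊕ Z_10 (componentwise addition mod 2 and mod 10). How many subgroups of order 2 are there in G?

3

|G| = 20 and 2 | 20, so subgroups of order 2 are possible by Lagrange.
The subgroups of order 2 are: {(0,0), (0,5)}; {(0,0), (1,0)}; {(0,0), (1,5)}.
So G has 3 subgroups of order 2.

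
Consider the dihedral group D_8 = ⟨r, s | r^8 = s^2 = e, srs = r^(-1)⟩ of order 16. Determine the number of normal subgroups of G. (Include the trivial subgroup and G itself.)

G has 19 subgroups. Checking conjugation-invariance by order — order 1: 1/1 normal; order 2: 1/9 normal; order 4: 1/5 normal; order 8: 3/3 normal; order 16: 1/1 normal.
Total normal subgroups: 7.

7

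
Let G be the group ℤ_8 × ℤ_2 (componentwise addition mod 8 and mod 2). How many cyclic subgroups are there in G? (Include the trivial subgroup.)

A cyclic subgroup of order d is generated by each of its φ(d) elements of order d, so the cyclic subgroups of order d number (#elements of order d)/φ(d).
Cyclic subgroups by order — order 1: 1; order 2: 3; order 4: 2; order 8: 2.
Total: 8.

8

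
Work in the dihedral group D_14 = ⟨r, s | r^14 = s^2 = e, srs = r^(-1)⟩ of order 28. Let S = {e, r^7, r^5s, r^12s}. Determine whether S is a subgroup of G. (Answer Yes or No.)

|S| = 4 divides |G| = 28, consistent with Lagrange.
S contains the identity, every element's inverse is in S, and S is closed under ·: it is a subgroup.

Yes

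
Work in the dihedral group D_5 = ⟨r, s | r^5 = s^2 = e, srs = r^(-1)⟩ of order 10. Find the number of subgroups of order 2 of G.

5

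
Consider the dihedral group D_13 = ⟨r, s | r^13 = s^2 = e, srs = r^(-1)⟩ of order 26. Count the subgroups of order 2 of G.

|G| = 26 and 2 | 26, so subgroups of order 2 are possible by Lagrange.
The subgroups of order 2 are: {e, r^10s}; {e, r^11s}; {e, r^12s}; {e, r^2s}; … (13 in all).
So G has 13 subgroups of order 2.

13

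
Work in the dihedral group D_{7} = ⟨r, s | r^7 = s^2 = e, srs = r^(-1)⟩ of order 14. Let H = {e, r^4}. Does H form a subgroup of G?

No

r^4 ∈ H but its inverse r^3 ∉ H, so H is not a subgroup.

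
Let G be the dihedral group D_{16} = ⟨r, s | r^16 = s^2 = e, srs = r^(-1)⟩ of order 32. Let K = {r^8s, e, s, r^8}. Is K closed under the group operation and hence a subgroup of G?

|K| = 4 divides |G| = 32, consistent with Lagrange.
K contains the identity, every element's inverse is in K, and K is closed under ·: it is a subgroup.

Yes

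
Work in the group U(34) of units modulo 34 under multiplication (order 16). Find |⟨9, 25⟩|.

8

|⟨9⟩| = 8 and |⟨25⟩| = 8, so |H| is a multiple of lcm(8, 8) = 8 and divides |G| = 16.
Closing under the operation: H = {1, 9, 13, 15, 19, 21, 25, 33}, so |H| = 8.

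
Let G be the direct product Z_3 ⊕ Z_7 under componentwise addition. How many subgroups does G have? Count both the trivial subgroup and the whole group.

4

|G| = 21, so by Lagrange every subgroup order divides 21. Divisors: 1, 3, 7, 21.
Subgroups by order — order 1: 1; order 3: 1; order 7: 1; order 21: 1.
Total: 1 + 1 + 1 + 1 = 4.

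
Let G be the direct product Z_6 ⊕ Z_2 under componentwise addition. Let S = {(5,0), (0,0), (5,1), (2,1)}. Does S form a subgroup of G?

(5,1) ∈ S but its inverse (1,1) ∉ S, so S is not a subgroup.

No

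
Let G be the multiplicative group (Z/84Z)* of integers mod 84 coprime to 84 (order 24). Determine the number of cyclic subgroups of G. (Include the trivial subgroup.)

16

Group the elements of G by the cyclic subgroup they generate; each cyclic subgroup of order d accounts for φ(d) elements.
Cyclic subgroups by order — order 1: 1; order 2: 7; order 3: 1; order 6: 7.
Total: 16.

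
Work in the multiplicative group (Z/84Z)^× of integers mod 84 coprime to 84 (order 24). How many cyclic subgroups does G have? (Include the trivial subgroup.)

A cyclic subgroup of order d is generated by each of its φ(d) elements of order d, so the cyclic subgroups of order d number (#elements of order d)/φ(d).
Cyclic subgroups by order — order 1: 1; order 2: 7; order 3: 1; order 6: 7.
Total: 16.

16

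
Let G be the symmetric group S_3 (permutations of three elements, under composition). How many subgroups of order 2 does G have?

|G| = 6 and 2 | 6, so subgroups of order 2 are possible by Lagrange.
The subgroups of order 2 are: {e, (1 2)}; {e, (1 3)}; {e, (2 3)}.
So G has 3 subgroups of order 2.

3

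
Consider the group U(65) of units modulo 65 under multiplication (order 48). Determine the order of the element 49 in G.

Compute successive powers of 49 mod 65: 49, 61, 64, 16, 4, 1; 49^6 ≡ 1 (mod 65).
So |⟨49⟩| = 6.

6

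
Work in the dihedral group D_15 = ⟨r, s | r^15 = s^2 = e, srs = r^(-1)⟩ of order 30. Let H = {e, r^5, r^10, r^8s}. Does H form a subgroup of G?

No

|H| = 4 does not divide |G| = 30, so by Lagrange H is not a subgroup.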